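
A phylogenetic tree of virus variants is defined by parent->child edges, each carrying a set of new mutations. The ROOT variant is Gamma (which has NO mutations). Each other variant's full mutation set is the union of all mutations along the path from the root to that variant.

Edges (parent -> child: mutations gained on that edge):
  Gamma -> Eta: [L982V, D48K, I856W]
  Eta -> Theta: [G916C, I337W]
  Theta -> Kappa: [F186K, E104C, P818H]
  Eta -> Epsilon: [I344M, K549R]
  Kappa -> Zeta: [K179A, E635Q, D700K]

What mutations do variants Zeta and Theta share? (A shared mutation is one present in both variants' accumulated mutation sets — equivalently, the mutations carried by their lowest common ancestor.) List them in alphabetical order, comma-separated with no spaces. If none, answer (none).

Accumulating mutations along path to Zeta:
  At Gamma: gained [] -> total []
  At Eta: gained ['L982V', 'D48K', 'I856W'] -> total ['D48K', 'I856W', 'L982V']
  At Theta: gained ['G916C', 'I337W'] -> total ['D48K', 'G916C', 'I337W', 'I856W', 'L982V']
  At Kappa: gained ['F186K', 'E104C', 'P818H'] -> total ['D48K', 'E104C', 'F186K', 'G916C', 'I337W', 'I856W', 'L982V', 'P818H']
  At Zeta: gained ['K179A', 'E635Q', 'D700K'] -> total ['D48K', 'D700K', 'E104C', 'E635Q', 'F186K', 'G916C', 'I337W', 'I856W', 'K179A', 'L982V', 'P818H']
Mutations(Zeta) = ['D48K', 'D700K', 'E104C', 'E635Q', 'F186K', 'G916C', 'I337W', 'I856W', 'K179A', 'L982V', 'P818H']
Accumulating mutations along path to Theta:
  At Gamma: gained [] -> total []
  At Eta: gained ['L982V', 'D48K', 'I856W'] -> total ['D48K', 'I856W', 'L982V']
  At Theta: gained ['G916C', 'I337W'] -> total ['D48K', 'G916C', 'I337W', 'I856W', 'L982V']
Mutations(Theta) = ['D48K', 'G916C', 'I337W', 'I856W', 'L982V']
Intersection: ['D48K', 'D700K', 'E104C', 'E635Q', 'F186K', 'G916C', 'I337W', 'I856W', 'K179A', 'L982V', 'P818H'] ∩ ['D48K', 'G916C', 'I337W', 'I856W', 'L982V'] = ['D48K', 'G916C', 'I337W', 'I856W', 'L982V']

Answer: D48K,G916C,I337W,I856W,L982V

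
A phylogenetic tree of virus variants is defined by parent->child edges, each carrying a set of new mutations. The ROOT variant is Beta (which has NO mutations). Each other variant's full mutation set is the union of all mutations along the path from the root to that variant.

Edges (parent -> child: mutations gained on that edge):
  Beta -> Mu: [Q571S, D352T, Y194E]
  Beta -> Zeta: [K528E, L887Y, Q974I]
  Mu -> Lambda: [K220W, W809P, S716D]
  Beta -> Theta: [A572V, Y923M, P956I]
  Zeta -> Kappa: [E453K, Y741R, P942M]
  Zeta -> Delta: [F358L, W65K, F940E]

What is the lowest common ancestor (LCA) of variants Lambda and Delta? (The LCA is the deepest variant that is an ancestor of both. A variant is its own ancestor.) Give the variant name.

Path from root to Lambda: Beta -> Mu -> Lambda
  ancestors of Lambda: {Beta, Mu, Lambda}
Path from root to Delta: Beta -> Zeta -> Delta
  ancestors of Delta: {Beta, Zeta, Delta}
Common ancestors: {Beta}
Walk up from Delta: Delta (not in ancestors of Lambda), Zeta (not in ancestors of Lambda), Beta (in ancestors of Lambda)
Deepest common ancestor (LCA) = Beta

Answer: Beta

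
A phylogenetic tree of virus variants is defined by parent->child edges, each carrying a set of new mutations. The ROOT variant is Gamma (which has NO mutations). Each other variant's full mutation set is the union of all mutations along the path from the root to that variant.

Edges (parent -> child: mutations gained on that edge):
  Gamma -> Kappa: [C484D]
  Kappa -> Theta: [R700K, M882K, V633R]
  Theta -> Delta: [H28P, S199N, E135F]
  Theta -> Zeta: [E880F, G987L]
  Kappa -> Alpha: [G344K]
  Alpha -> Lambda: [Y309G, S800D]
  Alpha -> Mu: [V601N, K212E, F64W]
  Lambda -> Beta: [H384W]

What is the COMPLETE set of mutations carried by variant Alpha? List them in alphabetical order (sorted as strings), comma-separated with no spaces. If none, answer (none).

At Gamma: gained [] -> total []
At Kappa: gained ['C484D'] -> total ['C484D']
At Alpha: gained ['G344K'] -> total ['C484D', 'G344K']

Answer: C484D,G344K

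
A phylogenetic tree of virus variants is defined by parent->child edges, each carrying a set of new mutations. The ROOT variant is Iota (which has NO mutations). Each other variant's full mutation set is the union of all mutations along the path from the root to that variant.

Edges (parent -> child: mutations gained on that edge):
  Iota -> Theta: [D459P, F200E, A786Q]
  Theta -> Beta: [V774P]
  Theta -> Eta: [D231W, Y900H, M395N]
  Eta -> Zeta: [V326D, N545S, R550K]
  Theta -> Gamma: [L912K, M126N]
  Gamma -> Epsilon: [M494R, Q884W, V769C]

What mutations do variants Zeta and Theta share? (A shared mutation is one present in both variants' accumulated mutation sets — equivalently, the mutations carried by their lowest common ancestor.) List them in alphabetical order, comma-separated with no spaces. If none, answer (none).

Accumulating mutations along path to Zeta:
  At Iota: gained [] -> total []
  At Theta: gained ['D459P', 'F200E', 'A786Q'] -> total ['A786Q', 'D459P', 'F200E']
  At Eta: gained ['D231W', 'Y900H', 'M395N'] -> total ['A786Q', 'D231W', 'D459P', 'F200E', 'M395N', 'Y900H']
  At Zeta: gained ['V326D', 'N545S', 'R550K'] -> total ['A786Q', 'D231W', 'D459P', 'F200E', 'M395N', 'N545S', 'R550K', 'V326D', 'Y900H']
Mutations(Zeta) = ['A786Q', 'D231W', 'D459P', 'F200E', 'M395N', 'N545S', 'R550K', 'V326D', 'Y900H']
Accumulating mutations along path to Theta:
  At Iota: gained [] -> total []
  At Theta: gained ['D459P', 'F200E', 'A786Q'] -> total ['A786Q', 'D459P', 'F200E']
Mutations(Theta) = ['A786Q', 'D459P', 'F200E']
Intersection: ['A786Q', 'D231W', 'D459P', 'F200E', 'M395N', 'N545S', 'R550K', 'V326D', 'Y900H'] ∩ ['A786Q', 'D459P', 'F200E'] = ['A786Q', 'D459P', 'F200E']

Answer: A786Q,D459P,F200E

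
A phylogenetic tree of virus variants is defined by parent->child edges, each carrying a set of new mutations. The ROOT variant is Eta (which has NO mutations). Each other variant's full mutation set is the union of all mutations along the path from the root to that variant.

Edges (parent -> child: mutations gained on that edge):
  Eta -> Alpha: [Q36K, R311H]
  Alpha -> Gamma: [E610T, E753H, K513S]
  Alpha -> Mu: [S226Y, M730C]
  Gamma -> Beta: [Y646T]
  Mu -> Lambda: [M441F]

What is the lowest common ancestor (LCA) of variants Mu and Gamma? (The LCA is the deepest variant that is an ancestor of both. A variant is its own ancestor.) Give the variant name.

Path from root to Mu: Eta -> Alpha -> Mu
  ancestors of Mu: {Eta, Alpha, Mu}
Path from root to Gamma: Eta -> Alpha -> Gamma
  ancestors of Gamma: {Eta, Alpha, Gamma}
Common ancestors: {Eta, Alpha}
Walk up from Gamma: Gamma (not in ancestors of Mu), Alpha (in ancestors of Mu), Eta (in ancestors of Mu)
Deepest common ancestor (LCA) = Alpha

Answer: Alpha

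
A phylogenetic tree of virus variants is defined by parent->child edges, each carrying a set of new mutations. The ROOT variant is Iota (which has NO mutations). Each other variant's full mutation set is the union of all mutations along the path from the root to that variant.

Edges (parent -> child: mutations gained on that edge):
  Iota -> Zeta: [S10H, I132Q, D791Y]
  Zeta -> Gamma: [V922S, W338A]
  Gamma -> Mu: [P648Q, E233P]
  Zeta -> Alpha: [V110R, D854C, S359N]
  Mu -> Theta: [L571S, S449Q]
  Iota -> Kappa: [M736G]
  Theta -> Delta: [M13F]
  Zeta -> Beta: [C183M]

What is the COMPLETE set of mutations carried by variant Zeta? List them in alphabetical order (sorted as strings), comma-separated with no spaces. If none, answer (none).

Answer: D791Y,I132Q,S10H

Derivation:
At Iota: gained [] -> total []
At Zeta: gained ['S10H', 'I132Q', 'D791Y'] -> total ['D791Y', 'I132Q', 'S10H']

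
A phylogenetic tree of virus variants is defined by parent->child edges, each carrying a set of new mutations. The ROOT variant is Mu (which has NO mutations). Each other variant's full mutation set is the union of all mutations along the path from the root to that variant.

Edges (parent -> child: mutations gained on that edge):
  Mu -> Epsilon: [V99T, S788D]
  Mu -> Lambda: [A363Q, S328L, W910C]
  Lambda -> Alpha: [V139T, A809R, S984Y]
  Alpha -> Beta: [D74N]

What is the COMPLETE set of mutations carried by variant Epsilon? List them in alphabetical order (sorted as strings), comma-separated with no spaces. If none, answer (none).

Answer: S788D,V99T

Derivation:
At Mu: gained [] -> total []
At Epsilon: gained ['V99T', 'S788D'] -> total ['S788D', 'V99T']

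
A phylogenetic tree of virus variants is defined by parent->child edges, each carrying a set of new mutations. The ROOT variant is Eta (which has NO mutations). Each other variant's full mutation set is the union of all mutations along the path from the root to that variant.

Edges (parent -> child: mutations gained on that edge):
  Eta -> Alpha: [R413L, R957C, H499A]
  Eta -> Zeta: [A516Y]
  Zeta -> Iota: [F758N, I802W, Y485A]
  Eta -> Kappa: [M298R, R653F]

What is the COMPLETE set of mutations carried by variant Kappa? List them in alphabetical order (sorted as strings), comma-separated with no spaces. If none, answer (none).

At Eta: gained [] -> total []
At Kappa: gained ['M298R', 'R653F'] -> total ['M298R', 'R653F']

Answer: M298R,R653F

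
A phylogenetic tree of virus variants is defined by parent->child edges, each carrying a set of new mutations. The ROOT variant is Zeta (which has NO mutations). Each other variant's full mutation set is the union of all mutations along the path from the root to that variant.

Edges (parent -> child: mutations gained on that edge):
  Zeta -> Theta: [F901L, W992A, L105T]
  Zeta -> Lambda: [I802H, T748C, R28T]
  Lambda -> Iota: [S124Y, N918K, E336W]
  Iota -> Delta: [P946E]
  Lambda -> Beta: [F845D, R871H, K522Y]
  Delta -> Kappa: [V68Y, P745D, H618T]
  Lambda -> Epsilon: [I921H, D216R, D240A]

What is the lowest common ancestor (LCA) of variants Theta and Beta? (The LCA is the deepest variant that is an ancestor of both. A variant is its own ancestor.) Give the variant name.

Answer: Zeta

Derivation:
Path from root to Theta: Zeta -> Theta
  ancestors of Theta: {Zeta, Theta}
Path from root to Beta: Zeta -> Lambda -> Beta
  ancestors of Beta: {Zeta, Lambda, Beta}
Common ancestors: {Zeta}
Walk up from Beta: Beta (not in ancestors of Theta), Lambda (not in ancestors of Theta), Zeta (in ancestors of Theta)
Deepest common ancestor (LCA) = Zeta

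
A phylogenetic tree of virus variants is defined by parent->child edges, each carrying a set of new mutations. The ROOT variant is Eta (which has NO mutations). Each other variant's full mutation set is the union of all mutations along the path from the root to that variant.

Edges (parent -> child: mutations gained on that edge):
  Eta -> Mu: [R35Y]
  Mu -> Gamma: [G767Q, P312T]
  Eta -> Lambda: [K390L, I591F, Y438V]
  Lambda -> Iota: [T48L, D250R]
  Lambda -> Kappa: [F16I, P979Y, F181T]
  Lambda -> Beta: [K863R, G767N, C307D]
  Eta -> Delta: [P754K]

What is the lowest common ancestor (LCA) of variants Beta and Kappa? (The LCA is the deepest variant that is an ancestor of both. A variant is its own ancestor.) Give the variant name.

Path from root to Beta: Eta -> Lambda -> Beta
  ancestors of Beta: {Eta, Lambda, Beta}
Path from root to Kappa: Eta -> Lambda -> Kappa
  ancestors of Kappa: {Eta, Lambda, Kappa}
Common ancestors: {Eta, Lambda}
Walk up from Kappa: Kappa (not in ancestors of Beta), Lambda (in ancestors of Beta), Eta (in ancestors of Beta)
Deepest common ancestor (LCA) = Lambda

Answer: Lambda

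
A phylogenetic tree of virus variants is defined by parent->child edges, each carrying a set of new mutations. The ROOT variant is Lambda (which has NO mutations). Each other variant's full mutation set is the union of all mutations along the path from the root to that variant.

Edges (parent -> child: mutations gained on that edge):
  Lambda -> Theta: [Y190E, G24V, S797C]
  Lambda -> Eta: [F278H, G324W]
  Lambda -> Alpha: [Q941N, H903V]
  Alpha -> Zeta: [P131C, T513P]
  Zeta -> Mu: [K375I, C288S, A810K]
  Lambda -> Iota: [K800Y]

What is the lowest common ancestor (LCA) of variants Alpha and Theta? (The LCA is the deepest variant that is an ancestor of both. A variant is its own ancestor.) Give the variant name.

Answer: Lambda

Derivation:
Path from root to Alpha: Lambda -> Alpha
  ancestors of Alpha: {Lambda, Alpha}
Path from root to Theta: Lambda -> Theta
  ancestors of Theta: {Lambda, Theta}
Common ancestors: {Lambda}
Walk up from Theta: Theta (not in ancestors of Alpha), Lambda (in ancestors of Alpha)
Deepest common ancestor (LCA) = Lambda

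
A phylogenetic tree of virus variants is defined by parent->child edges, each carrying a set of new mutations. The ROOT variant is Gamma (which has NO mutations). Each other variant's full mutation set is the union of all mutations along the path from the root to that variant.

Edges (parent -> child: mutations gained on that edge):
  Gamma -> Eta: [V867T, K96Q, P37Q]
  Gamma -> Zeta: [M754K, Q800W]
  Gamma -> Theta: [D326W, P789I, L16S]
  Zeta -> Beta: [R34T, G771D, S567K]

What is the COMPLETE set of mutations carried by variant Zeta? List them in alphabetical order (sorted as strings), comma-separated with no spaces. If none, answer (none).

At Gamma: gained [] -> total []
At Zeta: gained ['M754K', 'Q800W'] -> total ['M754K', 'Q800W']

Answer: M754K,Q800W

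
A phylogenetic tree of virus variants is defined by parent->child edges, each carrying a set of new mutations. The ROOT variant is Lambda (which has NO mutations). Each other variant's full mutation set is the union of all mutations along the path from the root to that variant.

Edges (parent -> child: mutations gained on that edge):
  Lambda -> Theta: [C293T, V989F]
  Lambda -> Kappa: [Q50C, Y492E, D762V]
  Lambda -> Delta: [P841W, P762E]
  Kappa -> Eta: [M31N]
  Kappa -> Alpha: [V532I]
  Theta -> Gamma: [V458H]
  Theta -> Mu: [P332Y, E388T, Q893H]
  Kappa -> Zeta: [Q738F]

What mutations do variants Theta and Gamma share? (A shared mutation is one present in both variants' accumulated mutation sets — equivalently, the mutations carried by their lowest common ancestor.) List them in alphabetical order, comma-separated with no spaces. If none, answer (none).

Accumulating mutations along path to Theta:
  At Lambda: gained [] -> total []
  At Theta: gained ['C293T', 'V989F'] -> total ['C293T', 'V989F']
Mutations(Theta) = ['C293T', 'V989F']
Accumulating mutations along path to Gamma:
  At Lambda: gained [] -> total []
  At Theta: gained ['C293T', 'V989F'] -> total ['C293T', 'V989F']
  At Gamma: gained ['V458H'] -> total ['C293T', 'V458H', 'V989F']
Mutations(Gamma) = ['C293T', 'V458H', 'V989F']
Intersection: ['C293T', 'V989F'] ∩ ['C293T', 'V458H', 'V989F'] = ['C293T', 'V989F']

Answer: C293T,V989F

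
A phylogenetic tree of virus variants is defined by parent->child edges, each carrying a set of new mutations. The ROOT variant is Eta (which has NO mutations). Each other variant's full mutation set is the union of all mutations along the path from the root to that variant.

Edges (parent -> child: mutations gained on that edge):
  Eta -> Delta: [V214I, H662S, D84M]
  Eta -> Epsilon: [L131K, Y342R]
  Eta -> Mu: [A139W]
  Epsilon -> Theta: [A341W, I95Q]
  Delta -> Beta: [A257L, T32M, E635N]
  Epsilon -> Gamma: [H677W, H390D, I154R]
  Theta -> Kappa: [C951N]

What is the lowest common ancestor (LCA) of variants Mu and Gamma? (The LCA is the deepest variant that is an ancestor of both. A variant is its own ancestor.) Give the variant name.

Answer: Eta

Derivation:
Path from root to Mu: Eta -> Mu
  ancestors of Mu: {Eta, Mu}
Path from root to Gamma: Eta -> Epsilon -> Gamma
  ancestors of Gamma: {Eta, Epsilon, Gamma}
Common ancestors: {Eta}
Walk up from Gamma: Gamma (not in ancestors of Mu), Epsilon (not in ancestors of Mu), Eta (in ancestors of Mu)
Deepest common ancestor (LCA) = Eta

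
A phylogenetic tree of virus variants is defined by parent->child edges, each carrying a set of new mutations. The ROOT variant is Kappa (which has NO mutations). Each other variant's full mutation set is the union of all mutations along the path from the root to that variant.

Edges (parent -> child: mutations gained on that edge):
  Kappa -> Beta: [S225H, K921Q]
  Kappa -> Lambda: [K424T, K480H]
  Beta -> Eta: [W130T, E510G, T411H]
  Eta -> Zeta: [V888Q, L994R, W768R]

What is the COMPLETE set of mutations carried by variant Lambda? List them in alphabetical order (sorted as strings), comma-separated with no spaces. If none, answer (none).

Answer: K424T,K480H

Derivation:
At Kappa: gained [] -> total []
At Lambda: gained ['K424T', 'K480H'] -> total ['K424T', 'K480H']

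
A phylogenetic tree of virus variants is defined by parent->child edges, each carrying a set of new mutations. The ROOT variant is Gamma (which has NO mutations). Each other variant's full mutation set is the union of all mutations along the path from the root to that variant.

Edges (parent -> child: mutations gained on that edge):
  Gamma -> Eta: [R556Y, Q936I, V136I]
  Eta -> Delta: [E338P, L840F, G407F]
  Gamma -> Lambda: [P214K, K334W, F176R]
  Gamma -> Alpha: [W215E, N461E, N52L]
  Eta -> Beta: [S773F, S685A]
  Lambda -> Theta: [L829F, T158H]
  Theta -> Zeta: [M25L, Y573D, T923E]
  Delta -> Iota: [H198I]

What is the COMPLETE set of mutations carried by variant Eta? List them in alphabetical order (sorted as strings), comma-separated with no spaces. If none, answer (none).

At Gamma: gained [] -> total []
At Eta: gained ['R556Y', 'Q936I', 'V136I'] -> total ['Q936I', 'R556Y', 'V136I']

Answer: Q936I,R556Y,V136I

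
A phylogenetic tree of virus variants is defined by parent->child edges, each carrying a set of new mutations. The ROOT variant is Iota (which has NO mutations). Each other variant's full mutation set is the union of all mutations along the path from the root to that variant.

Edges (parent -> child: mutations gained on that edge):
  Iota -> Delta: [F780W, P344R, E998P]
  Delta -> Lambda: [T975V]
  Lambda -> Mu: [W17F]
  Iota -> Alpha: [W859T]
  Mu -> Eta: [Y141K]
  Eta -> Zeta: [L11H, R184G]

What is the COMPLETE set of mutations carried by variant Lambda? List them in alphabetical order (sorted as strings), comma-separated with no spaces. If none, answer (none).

At Iota: gained [] -> total []
At Delta: gained ['F780W', 'P344R', 'E998P'] -> total ['E998P', 'F780W', 'P344R']
At Lambda: gained ['T975V'] -> total ['E998P', 'F780W', 'P344R', 'T975V']

Answer: E998P,F780W,P344R,T975V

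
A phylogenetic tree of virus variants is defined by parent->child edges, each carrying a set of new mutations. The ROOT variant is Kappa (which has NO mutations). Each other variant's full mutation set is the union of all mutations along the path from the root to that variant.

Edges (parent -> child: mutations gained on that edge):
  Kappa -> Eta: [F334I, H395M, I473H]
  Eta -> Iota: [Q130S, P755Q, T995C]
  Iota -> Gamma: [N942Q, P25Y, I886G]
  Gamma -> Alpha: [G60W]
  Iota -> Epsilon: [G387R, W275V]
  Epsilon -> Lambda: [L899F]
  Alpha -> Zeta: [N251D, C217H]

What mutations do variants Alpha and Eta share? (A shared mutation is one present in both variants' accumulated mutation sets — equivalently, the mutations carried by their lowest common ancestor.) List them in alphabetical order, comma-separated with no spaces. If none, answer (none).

Accumulating mutations along path to Alpha:
  At Kappa: gained [] -> total []
  At Eta: gained ['F334I', 'H395M', 'I473H'] -> total ['F334I', 'H395M', 'I473H']
  At Iota: gained ['Q130S', 'P755Q', 'T995C'] -> total ['F334I', 'H395M', 'I473H', 'P755Q', 'Q130S', 'T995C']
  At Gamma: gained ['N942Q', 'P25Y', 'I886G'] -> total ['F334I', 'H395M', 'I473H', 'I886G', 'N942Q', 'P25Y', 'P755Q', 'Q130S', 'T995C']
  At Alpha: gained ['G60W'] -> total ['F334I', 'G60W', 'H395M', 'I473H', 'I886G', 'N942Q', 'P25Y', 'P755Q', 'Q130S', 'T995C']
Mutations(Alpha) = ['F334I', 'G60W', 'H395M', 'I473H', 'I886G', 'N942Q', 'P25Y', 'P755Q', 'Q130S', 'T995C']
Accumulating mutations along path to Eta:
  At Kappa: gained [] -> total []
  At Eta: gained ['F334I', 'H395M', 'I473H'] -> total ['F334I', 'H395M', 'I473H']
Mutations(Eta) = ['F334I', 'H395M', 'I473H']
Intersection: ['F334I', 'G60W', 'H395M', 'I473H', 'I886G', 'N942Q', 'P25Y', 'P755Q', 'Q130S', 'T995C'] ∩ ['F334I', 'H395M', 'I473H'] = ['F334I', 'H395M', 'I473H']

Answer: F334I,H395M,I473H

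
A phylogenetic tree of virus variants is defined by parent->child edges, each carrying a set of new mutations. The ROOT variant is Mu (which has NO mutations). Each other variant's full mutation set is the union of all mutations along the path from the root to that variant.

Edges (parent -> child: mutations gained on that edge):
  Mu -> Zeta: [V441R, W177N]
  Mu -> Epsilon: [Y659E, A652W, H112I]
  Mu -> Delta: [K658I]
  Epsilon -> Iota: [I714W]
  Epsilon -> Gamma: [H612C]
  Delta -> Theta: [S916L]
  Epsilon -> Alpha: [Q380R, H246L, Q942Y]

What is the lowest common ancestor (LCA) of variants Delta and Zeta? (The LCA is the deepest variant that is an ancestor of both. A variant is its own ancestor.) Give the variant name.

Path from root to Delta: Mu -> Delta
  ancestors of Delta: {Mu, Delta}
Path from root to Zeta: Mu -> Zeta
  ancestors of Zeta: {Mu, Zeta}
Common ancestors: {Mu}
Walk up from Zeta: Zeta (not in ancestors of Delta), Mu (in ancestors of Delta)
Deepest common ancestor (LCA) = Mu

Answer: Mu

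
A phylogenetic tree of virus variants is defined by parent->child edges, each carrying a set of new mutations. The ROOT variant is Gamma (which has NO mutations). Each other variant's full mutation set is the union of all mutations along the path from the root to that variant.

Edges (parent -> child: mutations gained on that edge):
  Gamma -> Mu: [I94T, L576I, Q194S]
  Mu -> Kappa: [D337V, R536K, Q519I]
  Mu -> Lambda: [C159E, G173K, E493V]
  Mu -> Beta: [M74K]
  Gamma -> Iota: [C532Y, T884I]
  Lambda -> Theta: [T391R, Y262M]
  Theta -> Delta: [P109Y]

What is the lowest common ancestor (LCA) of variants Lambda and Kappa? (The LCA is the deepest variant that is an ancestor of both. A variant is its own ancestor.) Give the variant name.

Path from root to Lambda: Gamma -> Mu -> Lambda
  ancestors of Lambda: {Gamma, Mu, Lambda}
Path from root to Kappa: Gamma -> Mu -> Kappa
  ancestors of Kappa: {Gamma, Mu, Kappa}
Common ancestors: {Gamma, Mu}
Walk up from Kappa: Kappa (not in ancestors of Lambda), Mu (in ancestors of Lambda), Gamma (in ancestors of Lambda)
Deepest common ancestor (LCA) = Mu

Answer: Mu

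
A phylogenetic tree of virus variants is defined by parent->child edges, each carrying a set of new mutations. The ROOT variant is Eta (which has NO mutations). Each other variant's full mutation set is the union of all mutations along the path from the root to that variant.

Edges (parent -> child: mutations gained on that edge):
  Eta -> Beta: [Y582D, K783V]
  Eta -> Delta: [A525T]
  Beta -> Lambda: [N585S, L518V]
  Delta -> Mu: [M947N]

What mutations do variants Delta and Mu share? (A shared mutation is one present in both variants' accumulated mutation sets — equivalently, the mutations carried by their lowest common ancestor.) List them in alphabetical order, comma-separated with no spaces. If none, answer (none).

Accumulating mutations along path to Delta:
  At Eta: gained [] -> total []
  At Delta: gained ['A525T'] -> total ['A525T']
Mutations(Delta) = ['A525T']
Accumulating mutations along path to Mu:
  At Eta: gained [] -> total []
  At Delta: gained ['A525T'] -> total ['A525T']
  At Mu: gained ['M947N'] -> total ['A525T', 'M947N']
Mutations(Mu) = ['A525T', 'M947N']
Intersection: ['A525T'] ∩ ['A525T', 'M947N'] = ['A525T']

Answer: A525T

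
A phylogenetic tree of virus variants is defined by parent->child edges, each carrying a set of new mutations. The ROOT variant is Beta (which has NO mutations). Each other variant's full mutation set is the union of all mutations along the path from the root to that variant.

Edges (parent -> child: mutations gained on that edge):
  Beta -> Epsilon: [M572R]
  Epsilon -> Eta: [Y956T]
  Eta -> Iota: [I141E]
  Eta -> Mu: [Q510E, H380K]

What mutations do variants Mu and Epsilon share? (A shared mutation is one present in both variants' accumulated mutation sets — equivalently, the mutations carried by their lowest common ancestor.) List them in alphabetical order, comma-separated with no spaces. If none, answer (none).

Accumulating mutations along path to Mu:
  At Beta: gained [] -> total []
  At Epsilon: gained ['M572R'] -> total ['M572R']
  At Eta: gained ['Y956T'] -> total ['M572R', 'Y956T']
  At Mu: gained ['Q510E', 'H380K'] -> total ['H380K', 'M572R', 'Q510E', 'Y956T']
Mutations(Mu) = ['H380K', 'M572R', 'Q510E', 'Y956T']
Accumulating mutations along path to Epsilon:
  At Beta: gained [] -> total []
  At Epsilon: gained ['M572R'] -> total ['M572R']
Mutations(Epsilon) = ['M572R']
Intersection: ['H380K', 'M572R', 'Q510E', 'Y956T'] ∩ ['M572R'] = ['M572R']

Answer: M572R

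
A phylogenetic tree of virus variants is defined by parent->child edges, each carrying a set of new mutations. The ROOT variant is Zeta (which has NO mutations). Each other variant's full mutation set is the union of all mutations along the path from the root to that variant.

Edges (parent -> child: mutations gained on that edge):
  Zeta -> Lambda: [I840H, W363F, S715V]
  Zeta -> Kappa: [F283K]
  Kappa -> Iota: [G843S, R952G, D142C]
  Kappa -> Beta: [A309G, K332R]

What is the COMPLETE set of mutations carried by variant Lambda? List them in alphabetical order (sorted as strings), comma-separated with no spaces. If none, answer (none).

At Zeta: gained [] -> total []
At Lambda: gained ['I840H', 'W363F', 'S715V'] -> total ['I840H', 'S715V', 'W363F']

Answer: I840H,S715V,W363F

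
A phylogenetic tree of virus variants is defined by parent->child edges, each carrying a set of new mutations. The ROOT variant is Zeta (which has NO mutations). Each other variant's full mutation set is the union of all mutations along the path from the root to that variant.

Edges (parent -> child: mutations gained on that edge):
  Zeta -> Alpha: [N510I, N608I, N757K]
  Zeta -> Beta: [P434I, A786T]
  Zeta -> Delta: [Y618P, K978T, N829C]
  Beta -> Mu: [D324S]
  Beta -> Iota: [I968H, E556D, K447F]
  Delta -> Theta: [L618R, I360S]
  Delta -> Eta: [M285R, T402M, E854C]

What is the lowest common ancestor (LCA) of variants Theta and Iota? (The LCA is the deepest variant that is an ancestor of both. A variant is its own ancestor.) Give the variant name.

Answer: Zeta

Derivation:
Path from root to Theta: Zeta -> Delta -> Theta
  ancestors of Theta: {Zeta, Delta, Theta}
Path from root to Iota: Zeta -> Beta -> Iota
  ancestors of Iota: {Zeta, Beta, Iota}
Common ancestors: {Zeta}
Walk up from Iota: Iota (not in ancestors of Theta), Beta (not in ancestors of Theta), Zeta (in ancestors of Theta)
Deepest common ancestor (LCA) = Zeta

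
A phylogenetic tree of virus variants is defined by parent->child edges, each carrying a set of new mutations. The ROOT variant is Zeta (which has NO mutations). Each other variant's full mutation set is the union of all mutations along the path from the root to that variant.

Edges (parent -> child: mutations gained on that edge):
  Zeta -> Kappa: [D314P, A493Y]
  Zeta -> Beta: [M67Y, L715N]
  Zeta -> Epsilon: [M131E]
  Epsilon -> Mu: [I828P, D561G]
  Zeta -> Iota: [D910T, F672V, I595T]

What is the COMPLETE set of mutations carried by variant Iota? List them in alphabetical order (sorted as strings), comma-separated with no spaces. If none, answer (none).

At Zeta: gained [] -> total []
At Iota: gained ['D910T', 'F672V', 'I595T'] -> total ['D910T', 'F672V', 'I595T']

Answer: D910T,F672V,I595T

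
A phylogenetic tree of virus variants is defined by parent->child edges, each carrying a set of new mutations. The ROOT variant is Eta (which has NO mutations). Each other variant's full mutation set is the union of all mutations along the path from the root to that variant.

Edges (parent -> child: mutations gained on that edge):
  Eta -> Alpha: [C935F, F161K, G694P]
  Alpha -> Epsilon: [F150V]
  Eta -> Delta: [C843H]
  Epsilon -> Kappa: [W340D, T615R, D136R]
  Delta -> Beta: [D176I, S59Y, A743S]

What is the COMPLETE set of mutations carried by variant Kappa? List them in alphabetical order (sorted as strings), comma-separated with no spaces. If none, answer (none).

At Eta: gained [] -> total []
At Alpha: gained ['C935F', 'F161K', 'G694P'] -> total ['C935F', 'F161K', 'G694P']
At Epsilon: gained ['F150V'] -> total ['C935F', 'F150V', 'F161K', 'G694P']
At Kappa: gained ['W340D', 'T615R', 'D136R'] -> total ['C935F', 'D136R', 'F150V', 'F161K', 'G694P', 'T615R', 'W340D']

Answer: C935F,D136R,F150V,F161K,G694P,T615R,W340D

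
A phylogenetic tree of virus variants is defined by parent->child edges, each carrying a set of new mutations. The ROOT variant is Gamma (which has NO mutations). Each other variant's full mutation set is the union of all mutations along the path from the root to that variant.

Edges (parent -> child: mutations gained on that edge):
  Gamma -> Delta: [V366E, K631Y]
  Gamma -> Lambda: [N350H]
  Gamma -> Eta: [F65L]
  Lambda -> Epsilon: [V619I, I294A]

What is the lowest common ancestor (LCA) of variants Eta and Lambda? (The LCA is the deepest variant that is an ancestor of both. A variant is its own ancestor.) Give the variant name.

Path from root to Eta: Gamma -> Eta
  ancestors of Eta: {Gamma, Eta}
Path from root to Lambda: Gamma -> Lambda
  ancestors of Lambda: {Gamma, Lambda}
Common ancestors: {Gamma}
Walk up from Lambda: Lambda (not in ancestors of Eta), Gamma (in ancestors of Eta)
Deepest common ancestor (LCA) = Gamma

Answer: Gamma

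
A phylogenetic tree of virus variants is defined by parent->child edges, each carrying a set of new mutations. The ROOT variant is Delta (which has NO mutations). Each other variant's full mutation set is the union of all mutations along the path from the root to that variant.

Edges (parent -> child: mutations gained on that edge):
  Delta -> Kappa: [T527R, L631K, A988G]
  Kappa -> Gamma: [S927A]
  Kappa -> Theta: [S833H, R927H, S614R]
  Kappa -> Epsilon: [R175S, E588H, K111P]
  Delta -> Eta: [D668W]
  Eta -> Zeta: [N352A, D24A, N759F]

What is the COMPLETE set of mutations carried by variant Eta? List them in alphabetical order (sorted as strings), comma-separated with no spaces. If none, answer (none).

Answer: D668W

Derivation:
At Delta: gained [] -> total []
At Eta: gained ['D668W'] -> total ['D668W']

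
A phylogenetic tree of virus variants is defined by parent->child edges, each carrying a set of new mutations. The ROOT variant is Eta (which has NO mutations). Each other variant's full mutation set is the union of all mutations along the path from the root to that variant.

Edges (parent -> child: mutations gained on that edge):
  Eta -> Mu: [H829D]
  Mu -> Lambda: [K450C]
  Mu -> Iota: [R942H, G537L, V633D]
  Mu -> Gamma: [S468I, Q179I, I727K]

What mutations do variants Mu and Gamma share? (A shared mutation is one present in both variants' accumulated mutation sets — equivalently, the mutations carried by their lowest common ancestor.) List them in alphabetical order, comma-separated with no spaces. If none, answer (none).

Accumulating mutations along path to Mu:
  At Eta: gained [] -> total []
  At Mu: gained ['H829D'] -> total ['H829D']
Mutations(Mu) = ['H829D']
Accumulating mutations along path to Gamma:
  At Eta: gained [] -> total []
  At Mu: gained ['H829D'] -> total ['H829D']
  At Gamma: gained ['S468I', 'Q179I', 'I727K'] -> total ['H829D', 'I727K', 'Q179I', 'S468I']
Mutations(Gamma) = ['H829D', 'I727K', 'Q179I', 'S468I']
Intersection: ['H829D'] ∩ ['H829D', 'I727K', 'Q179I', 'S468I'] = ['H829D']

Answer: H829D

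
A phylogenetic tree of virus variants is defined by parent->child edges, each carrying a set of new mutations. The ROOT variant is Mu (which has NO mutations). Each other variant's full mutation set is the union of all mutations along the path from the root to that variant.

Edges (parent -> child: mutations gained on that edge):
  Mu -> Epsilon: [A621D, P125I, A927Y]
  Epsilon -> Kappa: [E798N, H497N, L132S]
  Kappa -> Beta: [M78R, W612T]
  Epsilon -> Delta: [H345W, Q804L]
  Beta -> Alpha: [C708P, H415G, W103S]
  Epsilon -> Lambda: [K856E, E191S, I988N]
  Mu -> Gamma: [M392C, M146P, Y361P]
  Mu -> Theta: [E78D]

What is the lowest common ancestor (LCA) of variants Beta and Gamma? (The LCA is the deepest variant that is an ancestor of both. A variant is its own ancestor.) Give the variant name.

Path from root to Beta: Mu -> Epsilon -> Kappa -> Beta
  ancestors of Beta: {Mu, Epsilon, Kappa, Beta}
Path from root to Gamma: Mu -> Gamma
  ancestors of Gamma: {Mu, Gamma}
Common ancestors: {Mu}
Walk up from Gamma: Gamma (not in ancestors of Beta), Mu (in ancestors of Beta)
Deepest common ancestor (LCA) = Mu

Answer: Mu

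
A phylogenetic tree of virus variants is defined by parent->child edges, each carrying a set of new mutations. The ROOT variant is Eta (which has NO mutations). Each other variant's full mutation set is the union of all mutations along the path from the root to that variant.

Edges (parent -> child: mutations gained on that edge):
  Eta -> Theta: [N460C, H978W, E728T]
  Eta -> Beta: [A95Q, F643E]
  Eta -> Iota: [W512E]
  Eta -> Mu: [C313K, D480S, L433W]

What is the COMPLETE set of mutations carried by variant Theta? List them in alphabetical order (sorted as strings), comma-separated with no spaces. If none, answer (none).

At Eta: gained [] -> total []
At Theta: gained ['N460C', 'H978W', 'E728T'] -> total ['E728T', 'H978W', 'N460C']

Answer: E728T,H978W,N460C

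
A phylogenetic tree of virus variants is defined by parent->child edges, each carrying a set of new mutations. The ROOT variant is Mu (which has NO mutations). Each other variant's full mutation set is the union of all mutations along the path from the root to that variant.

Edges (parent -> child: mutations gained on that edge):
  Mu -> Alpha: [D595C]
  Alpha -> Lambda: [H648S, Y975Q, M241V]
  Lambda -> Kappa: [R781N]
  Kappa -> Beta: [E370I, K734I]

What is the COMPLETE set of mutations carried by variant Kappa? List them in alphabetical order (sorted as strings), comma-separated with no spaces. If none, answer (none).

At Mu: gained [] -> total []
At Alpha: gained ['D595C'] -> total ['D595C']
At Lambda: gained ['H648S', 'Y975Q', 'M241V'] -> total ['D595C', 'H648S', 'M241V', 'Y975Q']
At Kappa: gained ['R781N'] -> total ['D595C', 'H648S', 'M241V', 'R781N', 'Y975Q']

Answer: D595C,H648S,M241V,R781N,Y975Q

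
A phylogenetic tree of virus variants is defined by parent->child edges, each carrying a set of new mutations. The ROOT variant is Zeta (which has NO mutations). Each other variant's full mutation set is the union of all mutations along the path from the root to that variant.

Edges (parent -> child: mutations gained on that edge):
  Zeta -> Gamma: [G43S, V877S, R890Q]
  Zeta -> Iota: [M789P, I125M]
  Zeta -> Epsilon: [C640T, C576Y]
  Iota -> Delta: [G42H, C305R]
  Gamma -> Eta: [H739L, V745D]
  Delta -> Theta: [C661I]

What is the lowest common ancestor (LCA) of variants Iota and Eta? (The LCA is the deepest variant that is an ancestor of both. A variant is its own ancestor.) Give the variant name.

Answer: Zeta

Derivation:
Path from root to Iota: Zeta -> Iota
  ancestors of Iota: {Zeta, Iota}
Path from root to Eta: Zeta -> Gamma -> Eta
  ancestors of Eta: {Zeta, Gamma, Eta}
Common ancestors: {Zeta}
Walk up from Eta: Eta (not in ancestors of Iota), Gamma (not in ancestors of Iota), Zeta (in ancestors of Iota)
Deepest common ancestor (LCA) = Zeta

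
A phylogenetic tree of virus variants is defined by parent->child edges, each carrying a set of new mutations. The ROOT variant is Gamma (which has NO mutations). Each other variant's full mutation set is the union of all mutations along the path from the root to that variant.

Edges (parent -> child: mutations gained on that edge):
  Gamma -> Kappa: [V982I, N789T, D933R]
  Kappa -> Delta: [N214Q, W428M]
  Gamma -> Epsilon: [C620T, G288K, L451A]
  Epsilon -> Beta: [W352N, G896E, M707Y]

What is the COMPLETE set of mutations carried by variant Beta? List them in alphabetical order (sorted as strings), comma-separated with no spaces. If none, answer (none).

At Gamma: gained [] -> total []
At Epsilon: gained ['C620T', 'G288K', 'L451A'] -> total ['C620T', 'G288K', 'L451A']
At Beta: gained ['W352N', 'G896E', 'M707Y'] -> total ['C620T', 'G288K', 'G896E', 'L451A', 'M707Y', 'W352N']

Answer: C620T,G288K,G896E,L451A,M707Y,W352N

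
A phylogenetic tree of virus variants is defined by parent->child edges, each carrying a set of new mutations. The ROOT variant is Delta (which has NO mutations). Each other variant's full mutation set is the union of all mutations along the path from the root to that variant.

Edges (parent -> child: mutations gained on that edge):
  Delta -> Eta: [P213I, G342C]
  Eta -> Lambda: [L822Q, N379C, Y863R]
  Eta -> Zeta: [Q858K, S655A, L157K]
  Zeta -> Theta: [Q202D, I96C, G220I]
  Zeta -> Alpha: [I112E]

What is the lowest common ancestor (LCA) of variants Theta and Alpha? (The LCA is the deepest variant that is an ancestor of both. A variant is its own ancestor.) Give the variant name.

Path from root to Theta: Delta -> Eta -> Zeta -> Theta
  ancestors of Theta: {Delta, Eta, Zeta, Theta}
Path from root to Alpha: Delta -> Eta -> Zeta -> Alpha
  ancestors of Alpha: {Delta, Eta, Zeta, Alpha}
Common ancestors: {Delta, Eta, Zeta}
Walk up from Alpha: Alpha (not in ancestors of Theta), Zeta (in ancestors of Theta), Eta (in ancestors of Theta), Delta (in ancestors of Theta)
Deepest common ancestor (LCA) = Zeta

Answer: Zeta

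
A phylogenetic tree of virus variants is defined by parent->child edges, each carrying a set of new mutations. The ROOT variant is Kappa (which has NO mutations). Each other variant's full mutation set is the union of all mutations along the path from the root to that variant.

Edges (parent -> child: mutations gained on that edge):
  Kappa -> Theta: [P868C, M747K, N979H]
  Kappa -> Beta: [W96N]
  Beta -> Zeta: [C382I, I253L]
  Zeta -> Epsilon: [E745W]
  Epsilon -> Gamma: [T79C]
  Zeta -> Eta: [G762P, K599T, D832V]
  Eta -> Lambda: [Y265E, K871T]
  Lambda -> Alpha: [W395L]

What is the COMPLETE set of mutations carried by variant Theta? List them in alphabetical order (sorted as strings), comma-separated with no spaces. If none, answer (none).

Answer: M747K,N979H,P868C

Derivation:
At Kappa: gained [] -> total []
At Theta: gained ['P868C', 'M747K', 'N979H'] -> total ['M747K', 'N979H', 'P868C']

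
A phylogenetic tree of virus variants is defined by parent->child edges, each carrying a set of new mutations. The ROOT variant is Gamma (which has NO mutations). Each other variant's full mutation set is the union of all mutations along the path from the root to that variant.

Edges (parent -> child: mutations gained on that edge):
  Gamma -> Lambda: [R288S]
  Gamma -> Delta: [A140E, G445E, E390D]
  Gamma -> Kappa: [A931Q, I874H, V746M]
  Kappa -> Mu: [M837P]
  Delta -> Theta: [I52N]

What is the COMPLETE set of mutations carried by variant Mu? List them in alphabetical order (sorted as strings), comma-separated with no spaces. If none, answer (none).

Answer: A931Q,I874H,M837P,V746M

Derivation:
At Gamma: gained [] -> total []
At Kappa: gained ['A931Q', 'I874H', 'V746M'] -> total ['A931Q', 'I874H', 'V746M']
At Mu: gained ['M837P'] -> total ['A931Q', 'I874H', 'M837P', 'V746M']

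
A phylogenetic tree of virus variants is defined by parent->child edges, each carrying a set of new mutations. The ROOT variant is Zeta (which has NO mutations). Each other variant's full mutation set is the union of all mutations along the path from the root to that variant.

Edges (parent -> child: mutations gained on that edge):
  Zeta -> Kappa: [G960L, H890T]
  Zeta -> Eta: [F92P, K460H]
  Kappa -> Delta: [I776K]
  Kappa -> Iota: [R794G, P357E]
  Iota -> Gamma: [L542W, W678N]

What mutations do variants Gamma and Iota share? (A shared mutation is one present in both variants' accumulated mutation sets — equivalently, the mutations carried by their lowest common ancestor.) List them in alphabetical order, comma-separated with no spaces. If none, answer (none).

Accumulating mutations along path to Gamma:
  At Zeta: gained [] -> total []
  At Kappa: gained ['G960L', 'H890T'] -> total ['G960L', 'H890T']
  At Iota: gained ['R794G', 'P357E'] -> total ['G960L', 'H890T', 'P357E', 'R794G']
  At Gamma: gained ['L542W', 'W678N'] -> total ['G960L', 'H890T', 'L542W', 'P357E', 'R794G', 'W678N']
Mutations(Gamma) = ['G960L', 'H890T', 'L542W', 'P357E', 'R794G', 'W678N']
Accumulating mutations along path to Iota:
  At Zeta: gained [] -> total []
  At Kappa: gained ['G960L', 'H890T'] -> total ['G960L', 'H890T']
  At Iota: gained ['R794G', 'P357E'] -> total ['G960L', 'H890T', 'P357E', 'R794G']
Mutations(Iota) = ['G960L', 'H890T', 'P357E', 'R794G']
Intersection: ['G960L', 'H890T', 'L542W', 'P357E', 'R794G', 'W678N'] ∩ ['G960L', 'H890T', 'P357E', 'R794G'] = ['G960L', 'H890T', 'P357E', 'R794G']

Answer: G960L,H890T,P357E,R794G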